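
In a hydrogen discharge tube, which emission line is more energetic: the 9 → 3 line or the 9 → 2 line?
9 → 2

Calculate the energy for each transition:

Transition 9 → 3:
ΔE₁ = |E_3 - E_9| = |-13.6057/3² - (-13.6057/9²)|
ΔE₁ = |-1.51174444 - (-0.16797160)| = 1.34377 eV

Transition 9 → 2:
ΔE₂ = |E_2 - E_9| = |-13.6057/2² - (-13.6057/9²)|
ΔE₂ = |-3.40142500 - (-0.16797160)| = 3.23345 eV

Since 3.23345 eV > 1.34377 eV, the transition 9 → 2 emits the more energetic photon.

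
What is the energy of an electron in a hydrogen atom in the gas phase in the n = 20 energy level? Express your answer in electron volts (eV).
-0.034 eV

The energy levels of a hydrogen-like atom are given by:
E_n = -13.6057 eV / n²

For n = 20:
E_20 = -13.6057 eV / 20²
E_20 = -13.6057 eV / 400
E_20 = -0.034 eV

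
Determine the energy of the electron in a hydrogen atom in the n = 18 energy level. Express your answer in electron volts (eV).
-0.04 eV

The energy levels of a hydrogen-like atom are given by:
E_n = -13.6057 eV / n²

For n = 18:
E_18 = -13.6057 eV / 18²
E_18 = -13.6057 eV / 324
E_18 = -0.04 eV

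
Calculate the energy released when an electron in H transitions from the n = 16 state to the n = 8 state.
0.1594 eV

The energy levels are E_n = -13.6057 eV / n².

Energy at n = 16: E_16 = -13.6057 / 16² = -0.0531473 eV
Energy at n = 8: E_8 = -13.6057 / 8² = -0.2125891 eV

For emission (electron falling to lower state), the photon energy is:
E_photon = E_16 - E_8 = |-0.0531473 - (-0.2125891)|
E_photon = 0.1594 eV

This energy is carried away by the emitted photon.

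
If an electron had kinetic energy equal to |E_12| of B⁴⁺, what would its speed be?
9.115e+05 m/s (or 0.30% of c)

The binding energy at n = 12 for B⁴⁺ is:
E_12 = -13.6057 × 5²/12² = -2.362101 eV
|E_12| = 2.362101 eV

Convert to Joules:
KE = 2.362101 eV × (1.602177 × 10⁻¹⁹ J/eV) = 3.78450e-19 J

Using KE = ½mv²:
v = √(2·KE/m_e)
v = √(2 × 3.78450e-19 J / 9.10938 × 10⁻³¹ kg)
v = 9.115e+05 m/s

This is approximately 0.30% the speed of light.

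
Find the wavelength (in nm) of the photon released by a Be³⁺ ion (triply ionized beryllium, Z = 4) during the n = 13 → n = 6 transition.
260.53276 nm

First, find the transition energy using E_n = -13.6057 Z² / n² eV:
E_13 = -13.6057 × 4² / 13² = -1.288113609 eV
E_6 = -13.6057 × 4² / 6² = -6.046977778 eV

Photon energy: |ΔE| = |E_6 - E_13| = 4.758864169 eV

Convert to wavelength using E = hc/λ with hc = 1239.84 eV·nm:
λ = hc/E = 1239.84 eV·nm / 4.758864169 eV
λ = 260.53276 nm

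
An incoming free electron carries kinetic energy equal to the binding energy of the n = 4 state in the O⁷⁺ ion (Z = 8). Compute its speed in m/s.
4.375e+06 m/s (or 1.46% of c)

The binding energy at n = 4 for O⁷⁺ is:
E_4 = -13.6057 × 8²/4² = -54.42280 eV
|E_4| = 54.42280 eV

Convert to Joules:
KE = 54.42280 eV × (1.602177 × 10⁻¹⁹ J/eV) = 8.71950e-18 J

Using KE = ½mv²:
v = √(2·KE/m_e)
v = √(2 × 8.71950e-18 J / 9.10938 × 10⁻³¹ kg)
v = 4.375e+06 m/s

This is approximately 1.46% the speed of light.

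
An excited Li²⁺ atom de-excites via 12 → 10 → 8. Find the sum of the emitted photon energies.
1.06 eV

The energy levels of Li²⁺ are E_n = -13.6057 × 3² / n² eV.

First transition (12 → 10):
ΔE₁ = |E_10 - E_12|
ΔE₁ = |-1.22451300 - (-0.85035625)| = 0.37416 eV

Second transition (10 → 8):
ΔE₂ = |E_8 - E_10|
ΔE₂ = |-1.91330156 - (-1.22451300)| = 0.68879 eV

Total energy released:
E_total = ΔE₁ + ΔE₂ = 0.37416 + 0.68879 = 1.06 eV

Note: This equals the direct transition 12 → 8: 1.06 eV ✓
Energy is conserved regardless of the path taken.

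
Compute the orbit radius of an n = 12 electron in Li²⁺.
2.5401 nm (or 25.4005 Å)

The Bohr radius formula is:
r_n = n² a₀ / Z

where a₀ = 0.0529177 nm is the Bohr radius.

For Li²⁺ (Z = 3) at n = 12:
r_12 = 12² × 0.0529177 nm / 3
r_12 = 144 × 0.0529177 nm / 3
r_12 = 7.62015 nm / 3
r_12 = 2.5401 nm

The electron orbits at approximately 2.5401 nm from the nucleus.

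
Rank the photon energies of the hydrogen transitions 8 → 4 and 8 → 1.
8 → 1

Calculate the energy for each transition:

Transition 8 → 4:
ΔE₁ = |E_4 - E_8| = |-13.6057/4² - (-13.6057/8²)|
ΔE₁ = |-0.85035625 - (-0.21258906)| = 0.63777 eV

Transition 8 → 1:
ΔE₂ = |E_1 - E_8| = |-13.6057/1² - (-13.6057/8²)|
ΔE₂ = |-13.60570000 - (-0.21258906)| = 13.39311 eV

Since 13.39311 eV > 0.63777 eV, the transition 8 → 1 emits the more energetic photon.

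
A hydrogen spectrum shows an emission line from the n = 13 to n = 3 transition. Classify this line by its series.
Paschen series

The spectral series in hydrogen are named based on the final (lower) energy level:
- Lyman series: n_final = 1 (ultraviolet)
- Balmer series: n_final = 2 (visible/near-UV)
- Paschen series: n_final = 3 (infrared)
- Brackett series: n_final = 4 (infrared)
- Pfund series: n_final = 5 (far infrared)

Since this transition ends at n = 3, it belongs to the Paschen series.

For reference, this 13 → 3 line has photon energy
ΔE = 13.6057 eV × (1/3² - 1/13²) = 1.431237 eV,
corresponding to wavelength λ = hc/ΔE = 1239.84 eV·nm / 1.431237 eV = 866.27 nm in the infrared region.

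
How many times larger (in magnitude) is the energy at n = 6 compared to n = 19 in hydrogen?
10.03

Using E_n = -13.6057 Z² / n² eV with Z = 1:

E_6 = -13.6057 / 6² = -13.6057 / 36 = -0.37793611 eV
E_19 = -13.6057 / 19² = -13.6057 / 361 = -0.03768892 eV

The ratio is:
E_6/E_19 = (-0.37793611) / (-0.03768892)
E_6/E_19 = (-13.6057/36) / (-13.6057/361)
E_6/E_19 = 361/36
E_6/E_19 = 10.03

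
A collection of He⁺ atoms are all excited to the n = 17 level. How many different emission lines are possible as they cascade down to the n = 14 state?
6

The electron can occupy levels n = 14, 15, ..., 17 during de-excitation — that is m = 17 - 14 + 1 = 4 distinct levels.

The number of distinct spectral lines equals the number of ways to choose 2 of these m levels (each pair gives one possible emission transition):

Number of lines = m(m-1)/2 = 4×3/2 = 6

These correspond to all possible transitions between the 4 levels:
17 → 16, 17 → 15, 17 → 14, 16 → 15, 16 → 14, 15 → 14

Each transition produces a photon with a unique energy (and thus wavelength). This count does not depend on Z.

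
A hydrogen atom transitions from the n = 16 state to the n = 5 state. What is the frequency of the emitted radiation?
1.187e+14 Hz

First, find the transition energy:
E_16 = -13.6057 / 16² = -0.0531473 eV
E_5 = -13.6057 / 5² = -0.5442280 eV
|ΔE| = |E_5 - E_16| = 0.4910807 eV

Convert to Joules: E = 0.4910807 eV × (1.602177 × 10⁻¹⁹ J/eV) = 7.86798e-20 J

Using E = hf:
f = E/h = 7.86798e-20 J / (6.62607 × 10⁻³⁴ J·s)
f = 1.187e+14 Hz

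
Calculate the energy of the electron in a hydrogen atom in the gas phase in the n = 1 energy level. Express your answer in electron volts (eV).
-13.61 eV

The energy levels of a hydrogen-like atom are given by:
E_n = -13.6057 eV / n²

For n = 1:
E_1 = -13.6057 eV / 1²
E_1 = -13.6057 eV / 1
E_1 = -13.61 eV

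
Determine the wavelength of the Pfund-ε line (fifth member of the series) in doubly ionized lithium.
337.5056 nm

The lines of a series are numbered from the longest wavelength (smallest ΔE) outward; the fifth line is the transition from n = n_f + 5 to n_f.
The Pfund series has all transitions ending at n_f = 5.

For Li²⁺ (Z = 3), the fifth line (ε-line) is the jump from n = 10 to n = 5:
E_10 = -13.6057 × 3² / 10² = -1.22451300 eV
E_5 = -13.6057 × 3² / 5² = -4.89805200 eV
ΔE = E_10 - E_5 = 3.67353900 eV

λ = hc/E = 1239.84 eV·nm / 3.67353900 eV
λ = 337.5056 nm

This is the ε-line of the Pfund series in Li²⁺.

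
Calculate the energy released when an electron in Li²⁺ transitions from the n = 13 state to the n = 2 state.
29.89 eV

The energy levels are E_n = -13.6057 Z² eV / n².

Energy at n = 13: E_13 = -13.6057 × 3² / 13² = -0.72456 eV
Energy at n = 2: E_2 = -13.6057 × 3² / 2² = -30.61283 eV

For emission (electron falling to lower state), the photon energy is:
E_photon = E_13 - E_2 = |-0.72456 - (-30.61283)|
E_photon = 29.89 eV

This energy is carried away by the emitted photon.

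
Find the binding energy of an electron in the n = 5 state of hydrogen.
0.5442 eV

The ionization energy is the energy needed to remove the electron completely (n → ∞).

For hydrogen, E_n = -13.6057 eV / n².

At n = 5: E_5 = -13.6057 / 5² = -0.5442280 eV
At n = ∞: E_∞ = 0 eV

Ionization energy = E_∞ - E_5 = 0 - (-0.5442280) = 0.5442280 eV
Ionization energy ≈ 0.5442 eV

This is also called the binding energy of the electron in state n = 5.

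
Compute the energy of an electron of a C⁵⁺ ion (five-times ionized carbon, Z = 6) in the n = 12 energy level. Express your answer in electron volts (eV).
-3.40 eV

The energy levels of a hydrogen-like atom are given by:
E_n = -13.6057 Z² / n² eV  (with Z = 6 for C⁵⁺)

For n = 12:
E_12 = -13.6057 × 6² / 12²
E_12 = -13.6057 × 36 / 144
E_12 = -3.40 eV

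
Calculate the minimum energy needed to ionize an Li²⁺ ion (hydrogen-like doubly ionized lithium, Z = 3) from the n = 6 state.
3.4014 eV

The ionization energy is the energy needed to remove the electron completely (n → ∞).

For a hydrogen-like ion with Z = 3, E_n = -13.6057 Z² / n² eV.

At n = 6: E_6 = -13.6057 × 3² / 6² = -3.4014250 eV
At n = ∞: E_∞ = 0 eV

Ionization energy = E_∞ - E_6 = 0 - (-3.4014250) = 3.4014250 eV
Ionization energy ≈ 3.4014 eV

This is also called the binding energy of the electron in state n = 6.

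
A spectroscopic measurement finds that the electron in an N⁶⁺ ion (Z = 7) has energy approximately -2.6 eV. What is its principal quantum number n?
n = 16

The exact energy levels follow E_n = -13.6057 Z² / n² eV with Z = 7.

The measured value (-2.6 eV) is reported to only 2 significant figures, so we must test candidate n values and see which one matches to that precision.

Candidate energies:
  n = 14:  E = -13.6057 × 7² / 14² = -3.40143 eV
  n = 15:  E = -13.6057 × 7² / 15² = -2.96302 eV
  n = 16:  E = -13.6057 × 7² / 16² = -2.60422 eV  ← matches
  n = 17:  E = -13.6057 × 7² / 17² = -2.30685 eV
  n = 18:  E = -13.6057 × 7² / 18² = -2.05765 eV

Checking against the measurement of -2.6 eV (2 sig figs), only n = 16 agrees:
E_16 = -2.60422 eV, which rounds to -2.6 eV ✓

Therefore n = 16.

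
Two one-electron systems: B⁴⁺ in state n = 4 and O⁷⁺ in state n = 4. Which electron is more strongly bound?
O⁷⁺ at n = 4 (E = -54.423 eV)

Using E_n = -13.6057 Z² / n² eV:

B⁴⁺ (Z = 5) at n = 4:
E = -13.6057 × 5² / 4² = -13.6057 × 25 / 16 = -21.258906 eV

O⁷⁺ (Z = 8) at n = 4:
E = -13.6057 × 8² / 4² = -13.6057 × 64 / 16 = -54.422800 eV

Since -54.422800 eV < -21.258906 eV,
O⁷⁺ at n = 4 is more tightly bound (requires more energy to ionize).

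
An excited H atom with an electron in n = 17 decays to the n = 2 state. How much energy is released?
3.35 eV

The energy levels are E_n = -13.6057 eV / n².

Energy at n = 17: E_17 = -13.6057 / 17² = -0.04708 eV
Energy at n = 2: E_2 = -13.6057 / 2² = -3.40143 eV

For emission (electron falling to lower state), the photon energy is:
E_photon = E_17 - E_2 = |-0.04708 - (-3.40143)|
E_photon = 3.35 eV

This energy is carried away by the emitted photon.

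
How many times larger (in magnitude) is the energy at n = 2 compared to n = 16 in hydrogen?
64.00000

Using E_n = -13.6057 Z² / n² eV with Z = 1:

E_2 = -13.6057 / 2² = -13.6057 / 4 = -3.40142500000 eV
E_16 = -13.6057 / 16² = -13.6057 / 256 = -0.05314726563 eV

The ratio is:
E_2/E_16 = (-3.40142500000) / (-0.05314726563)
E_2/E_16 = (-13.6057/4) / (-13.6057/256)
E_2/E_16 = 256/4
E_2/E_16 = 64.00000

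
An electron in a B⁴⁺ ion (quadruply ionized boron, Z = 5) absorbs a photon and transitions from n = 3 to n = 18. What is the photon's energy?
36.743789 eV

The energy levels of a hydrogen-like atom are E_n = -13.6057 Z² eV / n².

Energy at n = 3: E_3 = -13.6057 × 5² / 3² = -37.793611111 eV
Energy at n = 18: E_18 = -13.6057 × 5² / 18² = -1.049822531 eV

The excitation energy is the difference:
ΔE = E_18 - E_3
ΔE = -1.049822531 - (-37.793611111)
ΔE = 36.743789 eV

Since this is positive, energy must be absorbed (photon absorption).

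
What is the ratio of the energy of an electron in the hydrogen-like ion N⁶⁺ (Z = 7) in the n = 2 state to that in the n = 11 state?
30.2500

Using E_n = -13.6057 Z² / n² eV with Z = 7:

E_2 = -13.6057 × 7² / 2² = -666.6793 / 4 = -166.6698250000 eV
E_11 = -13.6057 × 7² / 11² = -666.6793 / 121 = -5.5097462810 eV

The ratio is:
E_2/E_11 = (-166.6698250000) / (-5.5097462810)
E_2/E_11 = (-666.6793/4) / (-666.6793/121)
E_2/E_11 = 121/4
E_2/E_11 = 30.2500
(Note: the Z² factors cancel in the ratio.)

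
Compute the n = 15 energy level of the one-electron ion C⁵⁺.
-2.177 eV

For hydrogen-like ions, the energy levels scale with Z²:
E_n = -13.6057 Z² / n² eV

For C⁵⁺ (Z = 6) at n = 15:
E_15 = -13.6057 × 6² / 15²
E_15 = -13.6057 × 36 / 225
E_15 = -489.8052 / 225
E_15 = -2.177 eV

The energy is 36 times more negative than hydrogen at the same n due to the stronger nuclear charge.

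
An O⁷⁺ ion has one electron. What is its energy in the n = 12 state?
-6.0470 eV

For hydrogen-like ions, the energy levels scale with Z²:
E_n = -13.6057 Z² / n² eV

For O⁷⁺ (Z = 8) at n = 12:
E_12 = -13.6057 × 8² / 12²
E_12 = -13.6057 × 64 / 144
E_12 = -870.7648 / 144
E_12 = -6.0470 eV

The energy is 64 times more negative than hydrogen at the same n due to the stronger nuclear charge.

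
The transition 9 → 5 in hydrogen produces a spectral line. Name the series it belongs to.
Pfund series

The spectral series in hydrogen are named based on the final (lower) energy level:
- Lyman series: n_final = 1 (ultraviolet)
- Balmer series: n_final = 2 (visible/near-UV)
- Paschen series: n_final = 3 (infrared)
- Brackett series: n_final = 4 (infrared)
- Pfund series: n_final = 5 (far infrared)

Since this transition ends at n = 5, it belongs to the Pfund series.

For reference, this 9 → 5 line has photon energy
ΔE = 13.6057 eV × (1/5² - 1/9²) = 0.37625639506 eV,
corresponding to wavelength λ = hc/ΔE = 1239.84 eV·nm / 0.37625639506 eV = 3295.19981 nm in the far infrared region.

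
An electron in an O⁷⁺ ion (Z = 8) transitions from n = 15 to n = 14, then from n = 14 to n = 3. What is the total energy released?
92.882 eV

The energy levels of O⁷⁺ are E_n = -13.6057 × 8² / n² eV.

First transition (15 → 14):
ΔE₁ = |E_14 - E_15|
ΔE₁ = |-4.442677551 - (-3.870065778)| = 0.572612 eV

Second transition (14 → 3):
ΔE₂ = |E_3 - E_14|
ΔE₂ = |-96.751644444 - (-4.442677551)| = 92.308967 eV

Total energy released:
E_total = ΔE₁ + ΔE₂ = 0.572612 + 92.308967 = 92.882 eV

Note: This equals the direct transition 15 → 3: 92.882 eV ✓
Energy is conserved regardless of the path taken.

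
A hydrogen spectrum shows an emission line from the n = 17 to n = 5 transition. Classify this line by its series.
Pfund series

The spectral series in hydrogen are named based on the final (lower) energy level:
- Lyman series: n_final = 1 (ultraviolet)
- Balmer series: n_final = 2 (visible/near-UV)
- Paschen series: n_final = 3 (infrared)
- Brackett series: n_final = 4 (infrared)
- Pfund series: n_final = 5 (far infrared)

Since this transition ends at n = 5, it belongs to the Pfund series.

For reference, this 17 → 5 line has photon energy
ΔE = 13.6057 eV × (1/5² - 1/17²) = 0.49714945329 eV,
corresponding to wavelength λ = hc/ΔE = 1239.84 eV·nm / 0.49714945329 eV = 2493.89795 nm in the far infrared region.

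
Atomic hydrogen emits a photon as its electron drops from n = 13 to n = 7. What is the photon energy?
0.1972 eV

The energy levels are E_n = -13.6057 eV / n².

Energy at n = 13: E_13 = -13.6057 / 13² = -0.0805071 eV
Energy at n = 7: E_7 = -13.6057 / 7² = -0.2776673 eV

For emission (electron falling to lower state), the photon energy is:
E_photon = E_13 - E_7 = |-0.0805071 - (-0.2776673)|
E_photon = 0.1972 eV

This energy is carried away by the emitted photon.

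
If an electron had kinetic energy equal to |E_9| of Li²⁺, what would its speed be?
7.292e+05 m/s (or 0.2432% of c)

The binding energy at n = 9 for Li²⁺ is:
E_9 = -13.6057 × 3²/9² = -1.511744 eV
|E_9| = 1.511744 eV

Convert to Joules:
KE = 1.511744 eV × (1.602177 × 10⁻¹⁹ J/eV) = 2.42208e-19 J

Using KE = ½mv²:
v = √(2·KE/m_e)
v = √(2 × 2.42208e-19 J / 9.10938 × 10⁻³¹ kg)
v = 7.292e+05 m/s

This is approximately 0.2432% the speed of light.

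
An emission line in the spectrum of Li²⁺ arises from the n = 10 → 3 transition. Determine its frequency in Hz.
2.994e+15 Hz

First, find the transition energy:
E_10 = -13.6057 × 3² / 10² = -1.224513 eV
E_3 = -13.6057 × 3² / 3² = -13.605700 eV
|ΔE| = |E_3 - E_10| = 12.381187 eV

Convert to Joules: E = 12.381187 eV × (1.602177 × 10⁻¹⁹ J/eV) = 1.98369e-18 J

Using E = hf:
f = E/h = 1.98369e-18 J / (6.62607 × 10⁻³⁴ J·s)
f = 2.994e+15 Hz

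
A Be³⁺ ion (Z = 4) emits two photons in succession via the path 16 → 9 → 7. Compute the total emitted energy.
3.5923 eV

The energy levels of Be³⁺ are E_n = -13.6057 × 4² / n² eV.

First transition (16 → 9):
ΔE₁ = |E_9 - E_16|
ΔE₁ = |-2.6875456790 - (-0.8503562500)| = 1.8371894 eV

Second transition (9 → 7):
ΔE₂ = |E_7 - E_9|
ΔE₂ = |-4.4426775510 - (-2.6875456790)| = 1.7551319 eV

Total energy released:
E_total = ΔE₁ + ΔE₂ = 1.8371894 + 1.7551319 = 3.5923 eV

Note: This equals the direct transition 16 → 7: 3.5923 eV ✓
Energy is conserved regardless of the path taken.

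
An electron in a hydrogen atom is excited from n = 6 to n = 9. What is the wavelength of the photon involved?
5904.99805 nm

First, find the transition energy using E_n = -13.6057 / n² eV:
E_6 = -13.6057 / 6² = -0.37793611111 eV
E_9 = -13.6057 / 9² = -0.16797160494 eV

Photon energy: |ΔE| = |E_9 - E_6| = 0.20996450617 eV

Convert to wavelength using E = hc/λ with hc = 1239.84 eV·nm:
λ = hc/E = 1239.84 eV·nm / 0.20996450617 eV
λ = 5904.99805 nm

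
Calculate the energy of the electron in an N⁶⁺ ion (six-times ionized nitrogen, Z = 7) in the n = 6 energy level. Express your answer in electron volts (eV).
-18.5189 eV

The energy levels of a hydrogen-like atom are given by:
E_n = -13.6057 Z² / n² eV  (with Z = 7 for N⁶⁺)

For n = 6:
E_6 = -13.6057 × 7² / 6²
E_6 = -13.6057 × 49 / 36
E_6 = -18.5189 eV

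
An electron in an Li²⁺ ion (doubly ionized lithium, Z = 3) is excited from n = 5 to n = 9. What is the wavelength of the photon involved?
366.133 nm

First, find the transition energy using E_n = -13.6057 Z² / n² eV:
E_5 = -13.6057 × 3² / 5² = -4.8980520 eV
E_9 = -13.6057 × 3² / 9² = -1.5117444 eV

Photon energy: |ΔE| = |E_9 - E_5| = 3.3863076 eV

Convert to wavelength using E = hc/λ with hc = 1239.84 eV·nm:
λ = hc/E = 1239.84 eV·nm / 3.3863076 eV
λ = 366.133 nm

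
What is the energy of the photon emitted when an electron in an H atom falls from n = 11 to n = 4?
0.738 eV

The energy levels are E_n = -13.6057 eV / n².

Energy at n = 11: E_11 = -13.6057 / 11² = -0.112444 eV
Energy at n = 4: E_4 = -13.6057 / 4² = -0.850356 eV

For emission (electron falling to lower state), the photon energy is:
E_photon = E_11 - E_4 = |-0.112444 - (-0.850356)|
E_photon = 0.738 eV

This energy is carried away by the emitted photon.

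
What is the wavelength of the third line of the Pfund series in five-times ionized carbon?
103.847878 nm

The lines of a series are numbered from the longest wavelength (smallest ΔE) outward; the third line is the transition from n = n_f + 3 to n_f.
The Pfund series has all transitions ending at n_f = 5.

For C⁵⁺ (Z = 6), the third line (γ-line) is the jump from n = 8 to n = 5:
E_8 = -13.6057 × 6² / 8² = -7.653206250 eV
E_5 = -13.6057 × 6² / 5² = -19.592208000 eV
ΔE = E_8 - E_5 = 11.939001750 eV

λ = hc/E = 1239.84 eV·nm / 11.939001750 eV
λ = 103.847878 nm

This is the γ-line of the Pfund series in C⁵⁺.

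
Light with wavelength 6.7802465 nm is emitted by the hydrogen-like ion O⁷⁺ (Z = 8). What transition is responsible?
n = 5 → n = 2

First, find the photon energy from the wavelength (hc = 1239.84 eV·nm):
E = hc/λ = 1239.84 eV·nm / 6.7802465 nm = 182.86061 eV

The energy levels of O⁷⁺ satisfy E_n = -13.6057 × 8² / n² eV, so an emission n_i → n_f releases
ΔE = 13.6057 × 8² × (1/n_f² − 1/n_i²) eV.

Setting ΔE equal to the photon energy:
1/n_f² − 1/n_i² = 182.86061 / (13.6057 × 8²) = 0.21000000

Since 1/n_i² must be positive, we need 1/n_f² > 0.21000000, i.e. n_f ≤ 2. For each allowed n_f, solve n_i = (1/n_f² − 0.21000000)^(−1/2) and check whether it is a whole number:
  n_f = 1: 1/n_i² = 1.00000000 − 0.21000000 = 0.79000000 → n_i = 1.125  (not an integer) ✗
  n_f = 2: 1/n_i² = 0.25000000 − 0.21000000 = 0.04000000 → n_i = 5.000  → integer, n_i = 5 ✓

Only n_f = 2 gives an integer upper level, n_i = 5.

The transition is from n = 5 to n = 2 (emission).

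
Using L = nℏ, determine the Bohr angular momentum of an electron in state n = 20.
2.10914e-33 J·s (or 20ℏ)

In the Bohr model, angular momentum is quantized:
L = nℏ

where ℏ = h/(2π) = 1.0545718e-34 J·s

For n = 20:
L = 20 × 1.0545718e-34 J·s
L = 2.10914e-33 J·s

This can also be written as L = 20ℏ.
The angular momentum is an integer multiple of the reduced Planck constant.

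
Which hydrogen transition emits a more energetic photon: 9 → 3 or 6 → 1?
6 → 1

Calculate the energy for each transition:

Transition 9 → 3:
ΔE₁ = |E_3 - E_9| = |-13.6057/3² - (-13.6057/9²)|
ΔE₁ = |-1.511744444444 - (-0.167971604938)| = 1.343772840 eV

Transition 6 → 1:
ΔE₂ = |E_1 - E_6| = |-13.6057/1² - (-13.6057/6²)|
ΔE₂ = |-13.605700000000 - (-0.377936111111)| = 13.227763889 eV

Since 13.227763889 eV > 1.343772840 eV, the transition 6 → 1 emits the more energetic photon.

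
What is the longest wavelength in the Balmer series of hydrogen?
656.1109 nm

The longest wavelength corresponds to the smallest energy transition in the series.
The Balmer series has all transitions ending at n_f = 2.

For H, the first line (α-line) is the jump from n = 3 to n = 2:
E_3 = -13.6057 / 3² = -1.51174444 eV
E_2 = -13.6057 / 2² = -3.40142500 eV
ΔE = E_3 - E_2 = 1.88968056 eV

λ = hc/E = 1239.84 eV·nm / 1.88968056 eV
λ = 656.1109 nm

This is the α-line of the Balmer series in H.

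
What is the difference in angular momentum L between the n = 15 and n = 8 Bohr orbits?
7.38e-34 J·s (or 7ℏ)

In the Bohr model, L_n = nℏ where ℏ = 1.0546e-34 J·s.

L_15 = 15ℏ = 1.5819e-33 J·s
L_8 = 8ℏ = 8.4368e-34 J·s

ΔL = L_15 - L_8 = (15 - 8)ℏ = 7ℏ
ΔL = 7 × 1.0546e-34 J·s = 7.38e-34 J·s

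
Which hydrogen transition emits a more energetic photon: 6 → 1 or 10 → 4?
6 → 1

Calculate the energy for each transition:

Transition 6 → 1:
ΔE₁ = |E_1 - E_6| = |-13.6057/1² - (-13.6057/6²)|
ΔE₁ = |-13.605700000000 - (-0.377936111111)| = 13.227763889 eV

Transition 10 → 4:
ΔE₂ = |E_4 - E_10| = |-13.6057/4² - (-13.6057/10²)|
ΔE₂ = |-0.850356250000 - (-0.136057000000)| = 0.714299250 eV

Since 13.227763889 eV > 0.714299250 eV, the transition 6 → 1 emits the more energetic photon.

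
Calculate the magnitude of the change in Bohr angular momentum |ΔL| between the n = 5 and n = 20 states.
1.582e-33 J·s (or 15ℏ)

In the Bohr model, L_n = nℏ where ℏ = 1.05457e-34 J·s.

L_20 = 20ℏ = 2.10914e-33 J·s
L_5 = 5ℏ = 5.27285e-34 J·s

ΔL = L_20 - L_5 = (20 - 5)ℏ = 15ℏ
ΔL = 15 × 1.05457e-34 J·s = 1.582e-33 J·s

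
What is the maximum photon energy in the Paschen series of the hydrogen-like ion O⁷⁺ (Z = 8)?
96.7516 eV

The series limit corresponds to the transition from n = ∞ to n = 3.
This is the highest energy (shortest wavelength) transition in the Paschen series.

E_∞ = 0 eV
E_3 = -13.6057 × 8² / 3² = -96.7516 eV

Energy at series limit:
ΔE = E_∞ - E_3 = 0 - (-96.7516) = 96.7516 eV

This energy equals the ionization energy from the n = 3 state of O⁷⁺.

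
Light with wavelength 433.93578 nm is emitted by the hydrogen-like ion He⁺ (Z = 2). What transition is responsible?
n = 10 → n = 4

First, find the photon energy from the wavelength (hc = 1239.84 eV·nm):
E = hc/λ = 1239.84 eV·nm / 433.93578 nm = 2.8571970 eV

The energy levels of He⁺ satisfy E_n = -13.6057 × 2² / n² eV, so an emission n_i → n_f releases
ΔE = 13.6057 × 2² × (1/n_f² − 1/n_i²) eV.

Setting ΔE equal to the photon energy:
1/n_f² − 1/n_i² = 2.8571970 / (13.6057 × 2²) = 0.052500000

Since 1/n_i² must be positive, we need 1/n_f² > 0.052500000, i.e. n_f ≤ 4. For each allowed n_f, solve n_i = (1/n_f² − 0.052500000)^(−1/2) and check whether it is a whole number:
  n_f = 1: 1/n_i² = 1.000000000 − 0.052500000 = 0.947500000 → n_i = 1.027  (not an integer) ✗
  n_f = 2: 1/n_i² = 0.250000000 − 0.052500000 = 0.197500000 → n_i = 2.250  (not an integer) ✗
  n_f = 3: 1/n_i² = 0.111111111 − 0.052500000 = 0.058611111 → n_i = 4.131  (not an integer) ✗
  n_f = 4: 1/n_i² = 0.062500000 − 0.052500000 = 0.010000000 → n_i = 10.000  → integer, n_i = 10 ✓

Only n_f = 4 gives an integer upper level, n_i = 10.

The transition is from n = 10 to n = 4 (emission).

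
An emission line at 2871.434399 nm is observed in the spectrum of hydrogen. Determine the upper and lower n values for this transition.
n = 11 → n = 5

First, find the photon energy from the wavelength (hc = 1239.84 eV·nm):
E = hc/λ = 1239.84 eV·nm / 2871.434399 nm = 0.43178420 eV

The energy levels of hydrogen satisfy E_n = -13.6057 / n² eV, so an emission n_i → n_f releases
ΔE = 13.6057 × (1/n_f² − 1/n_i²) eV.

Setting ΔE equal to the photon energy:
1/n_f² − 1/n_i² = 0.43178420 / 13.6057 = 0.031735537

Since 1/n_i² must be positive, we need 1/n_f² > 0.031735537, i.e. n_f ≤ 5. For each allowed n_f, solve n_i = (1/n_f² − 0.031735537)^(−1/2) and check whether it is a whole number:
  n_f = 1: 1/n_i² = 1.000000000 − 0.031735537 = 0.968264463 → n_i = 1.016  (not an integer) ✗
  n_f = 2: 1/n_i² = 0.250000000 − 0.031735537 = 0.218264463 → n_i = 2.140  (not an integer) ✗
  n_f = 3: 1/n_i² = 0.111111111 − 0.031735537 = 0.079375574 → n_i = 3.549  (not an integer) ✗
  n_f = 4: 1/n_i² = 0.062500000 − 0.031735537 = 0.030764463 → n_i = 5.701  (not an integer) ✗
  n_f = 5: 1/n_i² = 0.040000000 − 0.031735537 = 0.008264463 → n_i = 11.000  → integer, n_i = 11 ✓

Only n_f = 5 gives an integer upper level, n_i = 11.

The transition is from n = 11 to n = 5 (emission).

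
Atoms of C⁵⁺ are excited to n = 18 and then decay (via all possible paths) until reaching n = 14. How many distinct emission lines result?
10

The electron can occupy levels n = 14, 15, ..., 18 during de-excitation — that is m = 18 - 14 + 1 = 5 distinct levels.

The number of distinct spectral lines equals the number of ways to choose 2 of these m levels (each pair gives one possible emission transition):

Number of lines = m(m-1)/2 = 5×4/2 = 10

These correspond to all possible transitions between the 5 levels:
18 → 17, 18 → 16, 18 → 15, 18 → 14, 17 → 16, 17 → 15, 17 → 14, 16 → 15...

Each transition produces a photon with a unique energy (and thus wavelength). This count does not depend on Z.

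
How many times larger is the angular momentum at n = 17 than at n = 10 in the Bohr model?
1.700

In the Bohr model, L_n = nℏ, so the ratio is purely the ratio of quantum numbers:

L_17/L_10 = 17ℏ / 10ℏ = 17/10 = 1.700

The angular momentum scales linearly with n.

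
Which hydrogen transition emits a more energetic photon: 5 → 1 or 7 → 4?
5 → 1

Calculate the energy for each transition:

Transition 5 → 1:
ΔE₁ = |E_1 - E_5| = |-13.6057/1² - (-13.6057/5²)|
ΔE₁ = |-13.6057000000 - (-0.5442280000)| = 13.0614720 eV

Transition 7 → 4:
ΔE₂ = |E_4 - E_7| = |-13.6057/4² - (-13.6057/7²)|
ΔE₂ = |-0.8503562500 - (-0.2776673469)| = 0.5726889 eV

Since 13.0614720 eV > 0.5726889 eV, the transition 5 → 1 emits the more energetic photon.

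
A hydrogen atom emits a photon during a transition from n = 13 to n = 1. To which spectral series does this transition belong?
Lyman series

The spectral series in hydrogen are named based on the final (lower) energy level:
- Lyman series: n_final = 1 (ultraviolet)
- Balmer series: n_final = 2 (visible/near-UV)
- Paschen series: n_final = 3 (infrared)
- Brackett series: n_final = 4 (infrared)
- Pfund series: n_final = 5 (far infrared)

Since this transition ends at n = 1, it belongs to the Lyman series.

For reference, this 13 → 1 line has photon energy
ΔE = 13.6057 eV × (1/1² - 1/13²) = 13.52519290 eV,
corresponding to wavelength λ = hc/ΔE = 1239.84 eV·nm / 13.52519290 eV = 91.668933 nm in the ultraviolet region.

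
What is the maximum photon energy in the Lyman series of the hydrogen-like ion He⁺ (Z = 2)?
54.423 eV

The series limit corresponds to the transition from n = ∞ to n = 1.
This is the highest energy (shortest wavelength) transition in the Lyman series.

E_∞ = 0 eV
E_1 = -13.6057 × 2² / 1² = -54.423 eV

Energy at series limit:
ΔE = E_∞ - E_1 = 0 - (-54.423) = 54.423 eV

This energy equals the ionization energy from the n = 1 state of He⁺.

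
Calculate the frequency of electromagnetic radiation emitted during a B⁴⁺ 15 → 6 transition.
1.91908e+15 Hz

First, find the transition energy:
E_15 = -13.6057 × 5² / 15² = -1.51174444 eV
E_6 = -13.6057 × 5² / 6² = -9.44840278 eV
|ΔE| = |E_6 - E_15| = 7.93665834 eV

Convert to Joules: E = 7.93665834 eV × (1.602177 × 10⁻¹⁹ J/eV) = 1.2715931e-18 J

Using E = hf:
f = E/h = 1.2715931e-18 J / (6.62607 × 10⁻³⁴ J·s)
f = 1.91908e+15 Hz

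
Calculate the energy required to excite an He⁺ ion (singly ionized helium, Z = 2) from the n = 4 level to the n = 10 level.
2.86 eV

The energy levels of a hydrogen-like atom are E_n = -13.6057 Z² eV / n².

Energy at n = 4: E_4 = -13.6057 × 2² / 4² = -3.40143 eV
Energy at n = 10: E_10 = -13.6057 × 2² / 10² = -0.54423 eV

The excitation energy is the difference:
ΔE = E_10 - E_4
ΔE = -0.54423 - (-3.40143)
ΔE = 2.86 eV

Since this is positive, energy must be absorbed (photon absorption).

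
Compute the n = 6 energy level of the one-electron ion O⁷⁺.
-24.188 eV

For hydrogen-like ions, the energy levels scale with Z²:
E_n = -13.6057 Z² / n² eV

For O⁷⁺ (Z = 8) at n = 6:
E_6 = -13.6057 × 8² / 6²
E_6 = -13.6057 × 64 / 36
E_6 = -870.7648 / 36
E_6 = -24.188 eV

The energy is 64 times more negative than hydrogen at the same n due to the stronger nuclear charge.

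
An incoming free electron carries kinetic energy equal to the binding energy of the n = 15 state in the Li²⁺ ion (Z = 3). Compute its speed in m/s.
4.38e+05 m/s (or 0.14595% of c)

The binding energy at n = 15 for Li²⁺ is:
E_15 = -13.6057 × 3²/15² = -0.5442280 eV
|E_15| = 0.5442280 eV

Convert to Joules:
KE = 0.5442280 eV × (1.602177 × 10⁻¹⁹ J/eV) = 8.7195e-20 J

Using KE = ½mv²:
v = √(2·KE/m_e)
v = √(2 × 8.7195e-20 J / 9.10938 × 10⁻³¹ kg)
v = 4.38e+05 m/s

This is approximately 0.14595% the speed of light.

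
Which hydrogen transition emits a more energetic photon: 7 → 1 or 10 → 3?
7 → 1

Calculate the energy for each transition:

Transition 7 → 1:
ΔE₁ = |E_1 - E_7| = |-13.6057/1² - (-13.6057/7²)|
ΔE₁ = |-13.605700000 - (-0.277667347)| = 13.328033 eV

Transition 10 → 3:
ΔE₂ = |E_3 - E_10| = |-13.6057/3² - (-13.6057/10²)|
ΔE₂ = |-1.511744444 - (-0.136057000)| = 1.375687 eV

Since 13.328033 eV > 1.375687 eV, the transition 7 → 1 emits the more energetic photon.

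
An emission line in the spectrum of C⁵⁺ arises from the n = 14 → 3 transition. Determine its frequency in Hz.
1.25551e+16 Hz

First, find the transition energy:
E_14 = -13.6057 × 6² / 14² = -2.4990061 eV
E_3 = -13.6057 × 6² / 3² = -54.4228000 eV
|ΔE| = |E_3 - E_14| = 51.9237939 eV

Convert to Joules: E = 51.9237939 eV × (1.602177 × 10⁻¹⁹ J/eV) = 8.3191108e-18 J

Using E = hf:
f = E/h = 8.3191108e-18 J / (6.62607 × 10⁻³⁴ J·s)
f = 1.25551e+16 Hz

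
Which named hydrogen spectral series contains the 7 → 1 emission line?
Lyman series

The spectral series in hydrogen are named based on the final (lower) energy level:
- Lyman series: n_final = 1 (ultraviolet)
- Balmer series: n_final = 2 (visible/near-UV)
- Paschen series: n_final = 3 (infrared)
- Brackett series: n_final = 4 (infrared)
- Pfund series: n_final = 5 (far infrared)

Since this transition ends at n = 1, it belongs to the Lyman series.

For reference, this 7 → 1 line has photon energy
ΔE = 13.6057 eV × (1/1² - 1/7²) = 13.328033 eV,
corresponding to wavelength λ = hc/ΔE = 1239.84 eV·nm / 13.328033 eV = 93.0250 nm in the ultraviolet region.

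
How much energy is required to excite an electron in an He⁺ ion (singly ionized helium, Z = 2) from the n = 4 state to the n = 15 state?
3.1595 eV

The energy levels of a hydrogen-like atom are E_n = -13.6057 Z² eV / n².

Energy at n = 4: E_4 = -13.6057 × 2² / 4² = -3.4014250 eV
Energy at n = 15: E_15 = -13.6057 × 2² / 15² = -0.2418791 eV

The excitation energy is the difference:
ΔE = E_15 - E_4
ΔE = -0.2418791 - (-3.4014250)
ΔE = 3.1595 eV

Since this is positive, energy must be absorbed (photon absorption).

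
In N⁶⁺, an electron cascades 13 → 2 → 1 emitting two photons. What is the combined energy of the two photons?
662.7345 eV

The energy levels of N⁶⁺ are E_n = -13.6057 × 7² / n² eV.

First transition (13 → 2):
ΔE₁ = |E_2 - E_13|
ΔE₁ = |-166.6698250000 - (-3.9448479290)| = 162.7249771 eV

Second transition (2 → 1):
ΔE₂ = |E_1 - E_2|
ΔE₂ = |-666.6793000000 - (-166.6698250000)| = 500.0094750 eV

Total energy released:
E_total = ΔE₁ + ΔE₂ = 162.7249771 + 500.0094750 = 662.7345 eV

Note: This equals the direct transition 13 → 1: 662.7345 eV ✓
Energy is conserved regardless of the path taken.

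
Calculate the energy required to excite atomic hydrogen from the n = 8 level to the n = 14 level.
0.1432 eV

The energy levels of a hydrogen-like atom are E_n = -13.6057 eV / n².

Energy at n = 8: E_8 = -13.6057 / 8² = -0.2125891 eV
Energy at n = 14: E_14 = -13.6057 / 14² = -0.0694168 eV

The excitation energy is the difference:
ΔE = E_14 - E_8
ΔE = -0.0694168 - (-0.2125891)
ΔE = 0.1432 eV

Since this is positive, energy must be absorbed (photon absorption).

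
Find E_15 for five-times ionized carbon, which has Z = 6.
-2.1769 eV

For hydrogen-like ions, the energy levels scale with Z²:
E_n = -13.6057 Z² / n² eV

For C⁵⁺ (Z = 6) at n = 15:
E_15 = -13.6057 × 6² / 15²
E_15 = -13.6057 × 36 / 225
E_15 = -489.8052 / 225
E_15 = -2.1769 eV

The energy is 36 times more negative than hydrogen at the same n due to the stronger nuclear charge.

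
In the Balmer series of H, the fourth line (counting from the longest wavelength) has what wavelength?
410.0693 nm

The lines of a series are numbered from the longest wavelength (smallest ΔE) outward; the fourth line is the transition from n = n_f + 4 to n_f.
The Balmer series has all transitions ending at n_f = 2.

For H, the fourth line (δ-line) is the jump from n = 6 to n = 2:
E_6 = -13.6057 / 6² = -0.37793611 eV
E_2 = -13.6057 / 2² = -3.40142500 eV
ΔE = E_6 - E_2 = 3.02348889 eV

λ = hc/E = 1239.84 eV·nm / 3.02348889 eV
λ = 410.0693 nm

This is the δ-line of the Balmer series in H.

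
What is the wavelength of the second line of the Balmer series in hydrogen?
486.01 nm

The lines of a series are numbered from the longest wavelength (smallest ΔE) outward; the second line is the transition from n = n_f + 2 to n_f.
The Balmer series has all transitions ending at n_f = 2.

For H, the second line (β-line) is the jump from n = 4 to n = 2:
E_4 = -13.6057 / 4² = -0.850356 eV
E_2 = -13.6057 / 2² = -3.401425 eV
ΔE = E_4 - E_2 = 2.551069 eV

λ = hc/E = 1239.84 eV·nm / 2.551069 eV
λ = 486.01 nm

This is the β-line of the Balmer series in H.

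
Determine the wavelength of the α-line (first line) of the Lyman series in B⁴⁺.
4.860081 nm

The longest wavelength corresponds to the smallest energy transition in the series.
The Lyman series has all transitions ending at n_f = 1.

For B⁴⁺ (Z = 5), the first line (α-line) is the jump from n = 2 to n = 1:
E_2 = -13.6057 × 5² / 2² = -85.03562500 eV
E_1 = -13.6057 × 5² / 1² = -340.14250000 eV
ΔE = E_2 - E_1 = 255.10687500 eV

λ = hc/E = 1239.84 eV·nm / 255.10687500 eV
λ = 4.860081 nm

This is the α-line of the Lyman series in B⁴⁺.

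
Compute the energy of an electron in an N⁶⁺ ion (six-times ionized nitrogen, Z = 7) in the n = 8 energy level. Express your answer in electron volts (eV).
-10.42 eV

The energy levels of a hydrogen-like atom are given by:
E_n = -13.6057 Z² / n² eV  (with Z = 7 for N⁶⁺)

For n = 8:
E_8 = -13.6057 × 7² / 8²
E_8 = -13.6057 × 49 / 64
E_8 = -10.42 eV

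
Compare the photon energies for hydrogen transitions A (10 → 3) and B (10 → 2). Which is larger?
10 → 2

Calculate the energy for each transition:

Transition 10 → 3:
ΔE₁ = |E_3 - E_10| = |-13.6057/3² - (-13.6057/10²)|
ΔE₁ = |-1.511744444 - (-0.136057000)| = 1.375687 eV

Transition 10 → 2:
ΔE₂ = |E_2 - E_10| = |-13.6057/2² - (-13.6057/10²)|
ΔE₂ = |-3.401425000 - (-0.136057000)| = 3.265368 eV

Since 3.265368 eV > 1.375687 eV, the transition 10 → 2 emits the more energetic photon.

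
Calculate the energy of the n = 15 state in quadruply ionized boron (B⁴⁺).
-1.51174 eV

For hydrogen-like ions, the energy levels scale with Z²:
E_n = -13.6057 Z² / n² eV

For B⁴⁺ (Z = 5) at n = 15:
E_15 = -13.6057 × 5² / 15²
E_15 = -13.6057 × 25 / 225
E_15 = -340.1425 / 225
E_15 = -1.51174 eV

The energy is 25 times more negative than hydrogen at the same n due to the stronger nuclear charge.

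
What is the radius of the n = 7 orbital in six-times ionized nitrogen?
0.3704 nm (or 3.7042 Å)

The Bohr radius formula is:
r_n = n² a₀ / Z

where a₀ = 0.0529177 nm is the Bohr radius.

For N⁶⁺ (Z = 7) at n = 7:
r_7 = 7² × 0.0529177 nm / 7
r_7 = 49 × 0.0529177 nm / 7
r_7 = 2.59297 nm / 7
r_7 = 0.3704 nm

The electron orbits at approximately 0.3704 nm from the nucleus.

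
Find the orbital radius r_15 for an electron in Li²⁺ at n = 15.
3.9688 nm (or 39.6883 Å)

The Bohr radius formula is:
r_n = n² a₀ / Z

where a₀ = 0.0529177 nm is the Bohr radius.

For Li²⁺ (Z = 3) at n = 15:
r_15 = 15² × 0.0529177 nm / 3
r_15 = 225 × 0.0529177 nm / 3
r_15 = 11.90648 nm / 3
r_15 = 3.9688 nm

The electron orbits at approximately 3.9688 nm from the nucleus.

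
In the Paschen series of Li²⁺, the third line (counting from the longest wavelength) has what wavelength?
121.5020 nm

The lines of a series are numbered from the longest wavelength (smallest ΔE) outward; the third line is the transition from n = n_f + 3 to n_f.
The Paschen series has all transitions ending at n_f = 3.

For Li²⁺ (Z = 3), the third line (γ-line) is the jump from n = 6 to n = 3:
E_6 = -13.6057 × 3² / 6² = -3.4014250 eV
E_3 = -13.6057 × 3² / 3² = -13.6057000 eV
ΔE = E_6 - E_3 = 10.2042750 eV

λ = hc/E = 1239.84 eV·nm / 10.2042750 eV
λ = 121.5020 nm

This is the γ-line of the Paschen series in Li²⁺.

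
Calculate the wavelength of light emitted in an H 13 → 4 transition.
1610.4973 nm

First, find the transition energy using E_n = -13.6057 / n² eV:
E_13 = -13.6057 / 13² = -0.0805071006 eV
E_4 = -13.6057 / 4² = -0.8503562500 eV

Photon energy: |ΔE| = |E_4 - E_13| = 0.7698491494 eV

Convert to wavelength using E = hc/λ with hc = 1239.84 eV·nm:
λ = hc/E = 1239.84 eV·nm / 0.7698491494 eV
λ = 1610.4973 nm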